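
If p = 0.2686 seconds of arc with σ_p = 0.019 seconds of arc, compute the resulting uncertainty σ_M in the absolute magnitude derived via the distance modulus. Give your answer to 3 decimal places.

M = m − 5 log₁₀ d + 5 = m + 5 log₁₀ p + 5, so ∂M/∂p = 5/(p ln 10).
σ_M = (5/ln 10) · (σ_p/p) = 2.1715 × 0.019/0.2686 = 2.1715 × 0.070737 = 0.15361.

σ_M = 0.154 mag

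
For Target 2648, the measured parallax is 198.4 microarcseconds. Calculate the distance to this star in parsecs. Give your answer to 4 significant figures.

p = 198.4 microarcseconds = 0.0001984 arcsec.
d = 1/p = 1/0.0001984 = 5040.3 pc.

5040 pc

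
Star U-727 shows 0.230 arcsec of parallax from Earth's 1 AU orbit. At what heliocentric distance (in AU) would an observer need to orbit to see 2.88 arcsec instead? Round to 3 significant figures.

12.5 AU

Parallax scales linearly with baseline: p ∝ B, so B = p_target / p_Earth × 1 AU.
B = 2.88 / 0.230 = 12.522 AU.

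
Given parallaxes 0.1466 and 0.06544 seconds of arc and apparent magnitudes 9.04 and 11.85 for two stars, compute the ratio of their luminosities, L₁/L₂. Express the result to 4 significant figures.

L₁/L₂ = 2.651

d₁ = 1/p₁ = 1/0.1466″ = 6.8213 pc; d₂ = 1/p₂ = 1/0.06544″ = 15.281 pc.
M₁ = m₁ − 5 log₁₀ d₁ + 5 = 9.04 − 4.1693 + 5 = 9.8707.
M₂ = 11.85 − 5.9208 + 5 = 10.9292.
L₁/L₂ = 10^(0.4(M₂ − M₁)) = 10^(0.4 × 1.0585) = 10^0.42340 = 2.6509.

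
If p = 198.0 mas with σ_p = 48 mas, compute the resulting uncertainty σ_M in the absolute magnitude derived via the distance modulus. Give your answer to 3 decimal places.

M = m − 5 log₁₀ d + 5 = m + 5 log₁₀ p + 5, so ∂M/∂p = 5/(p ln 10).
σ_M = (5/ln 10) · (σ_p/p) = 2.1715 × 48/198.0 = 2.1715 × 0.24242 = 0.52642.

σ_M = 0.526 mag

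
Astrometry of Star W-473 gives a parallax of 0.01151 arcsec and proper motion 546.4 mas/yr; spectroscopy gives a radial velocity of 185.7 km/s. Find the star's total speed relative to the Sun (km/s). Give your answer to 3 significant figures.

292 km/s

d = 1/p = 1/0.01151″ = 86.881 pc.
μ = 546.4 mas/yr = 0.5464 ″/yr.
v_t = 4.740 μ d = 4.740 × 0.5464 × 86.881 = 225.02 km/s.
v = √(v_r² + v_t²) = √(185.7² + 225.02²) = √85118.5 = 291.75 km/s.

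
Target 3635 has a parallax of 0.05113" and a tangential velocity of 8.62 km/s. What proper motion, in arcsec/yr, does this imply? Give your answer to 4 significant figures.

d = 1/p = 1/0.05113″ = 19.558 pc.
μ = v_t / (4.74 d) = 8.62 / (4.74 × 19.558) = 8.62 / 92.705 = 0.092983 ″/yr.

0.09298 arcsec/yr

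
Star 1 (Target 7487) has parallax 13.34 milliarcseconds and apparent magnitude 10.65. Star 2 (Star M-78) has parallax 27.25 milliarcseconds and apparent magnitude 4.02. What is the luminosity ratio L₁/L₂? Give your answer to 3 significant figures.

d₁ = 1/p₁ = 1/0.01334″ = 74.963 pc; d₂ = 1/p₂ = 1/0.02725″ = 36.697 pc.
M₁ = m₁ − 5 log₁₀ d₁ + 5 = 10.65 − 9.3742 + 5 = 6.2758.
M₂ = 4.02 − 7.8232 + 5 = 1.1968.
L₁/L₂ = 10^(0.4(M₂ − M₁)) = 10^(0.4 × (-5.0790)) = 10^(-2.03160) = 0.0092982.

L₁/L₂ = 0.00930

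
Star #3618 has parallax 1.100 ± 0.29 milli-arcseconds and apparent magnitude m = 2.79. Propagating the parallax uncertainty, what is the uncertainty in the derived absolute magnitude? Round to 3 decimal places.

σ_M = 0.572 mag

M = m − 5 log₁₀ d + 5 = m + 5 log₁₀ p + 5, so ∂M/∂p = 5/(p ln 10).
σ_M = (5/ln 10) · (σ_p/p) = 2.1715 × 0.29/1.100 = 2.1715 × 0.26364 = 0.57249.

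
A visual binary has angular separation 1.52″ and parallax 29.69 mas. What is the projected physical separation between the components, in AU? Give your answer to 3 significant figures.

51.2 AU

d = 1/p = 1/0.02969″ = 33.681 pc.
At distance d (pc), an angle of θ arcsec spans θ·d AU: s = 1.52 × 33.681 = 51.195 AU.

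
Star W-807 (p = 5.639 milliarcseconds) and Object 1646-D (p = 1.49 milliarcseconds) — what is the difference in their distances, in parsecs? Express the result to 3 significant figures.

494 pc

d_A = 1/0.005639″ = 177.34 pc; d_B = 1/0.001490″ = 671.14 pc.
|d_B − d_A| = |671.14 − 177.34| = 493.8 pc.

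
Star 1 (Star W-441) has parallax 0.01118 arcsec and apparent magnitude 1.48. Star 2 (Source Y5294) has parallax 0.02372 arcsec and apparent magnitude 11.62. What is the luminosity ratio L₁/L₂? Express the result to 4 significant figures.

L₁/L₂ = 51210

d₁ = 1/p₁ = 1/0.01118″ = 89.445 pc; d₂ = 1/p₂ = 1/0.02372″ = 42.159 pc.
M₁ = m₁ − 5 log₁₀ d₁ + 5 = 1.48 − 9.7578 + 5 = -3.2778.
M₂ = 11.62 − 8.1245 + 5 = 8.4955.
L₁/L₂ = 10^(0.4(M₂ − M₁)) = 10^(0.4 × 11.7733) = 10^4.70932 = 51206.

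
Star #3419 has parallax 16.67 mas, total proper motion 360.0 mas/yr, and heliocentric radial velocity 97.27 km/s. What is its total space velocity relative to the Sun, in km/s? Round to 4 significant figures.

d = 1/p = 1/0.01667″ = 59.988 pc.
μ = 360.0 mas/yr = 0.3600 ″/yr.
v_t = 4.740 μ d = 4.740 × 0.3600 × 59.988 = 102.36 km/s.
v = √(v_r² + v_t²) = √(97.27² + 102.36²) = √19939 = 141.21 km/s.

141.2 km/s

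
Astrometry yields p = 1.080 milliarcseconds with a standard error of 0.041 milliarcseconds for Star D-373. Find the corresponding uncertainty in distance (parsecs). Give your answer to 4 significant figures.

d = 1/p, so σ_d = σ_p / p².
σ_d = 0.0000410 / (0.001080)² = 0.0000410 / 0.0000011664 = 35.151 pc.

35.15 pc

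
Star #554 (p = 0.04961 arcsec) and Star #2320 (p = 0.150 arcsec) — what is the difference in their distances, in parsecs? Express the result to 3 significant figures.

13.5 pc

d_A = 1/0.04961″ = 20.157 pc; d_B = 1/0.1500″ = 6.6667 pc.
|d_B − d_A| = |6.6667 − 20.157| = 13.49 pc.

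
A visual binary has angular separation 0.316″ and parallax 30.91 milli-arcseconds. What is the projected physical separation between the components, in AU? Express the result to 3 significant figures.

10.2 AU

d = 1/p = 1/0.03091″ = 32.352 pc.
At distance d (pc), an angle of θ arcsec spans θ·d AU: s = 0.316 × 32.352 = 10.223 AU.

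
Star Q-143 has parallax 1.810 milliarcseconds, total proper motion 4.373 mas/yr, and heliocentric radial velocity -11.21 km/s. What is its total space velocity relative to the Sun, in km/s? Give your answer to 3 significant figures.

16.0 km/s

d = 1/p = 1/0.001810″ = 552.49 pc.
μ = 4.373 mas/yr = 0.004373 ″/yr.
v_t = 4.740 μ d = 4.740 × 0.004373 × 552.49 = 11.452 km/s.
v = √(v_r² + v_t²) = √((-11.21)² + 11.452²) = √256.812 = 16.025 km/s.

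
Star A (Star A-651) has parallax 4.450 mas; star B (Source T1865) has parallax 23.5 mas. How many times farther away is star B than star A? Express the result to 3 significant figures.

Since d = 1/p, d_B/d_A = p_A/p_B.
= 4.450 / 23.5 = 0.18936.

0.189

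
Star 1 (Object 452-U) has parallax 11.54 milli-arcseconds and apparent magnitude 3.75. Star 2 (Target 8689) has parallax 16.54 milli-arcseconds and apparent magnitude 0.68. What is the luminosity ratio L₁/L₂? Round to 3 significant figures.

L₁/L₂ = 0.122

d₁ = 1/p₁ = 1/0.01154″ = 86.655 pc; d₂ = 1/p₂ = 1/0.01654″ = 60.459 pc.
M₁ = m₁ − 5 log₁₀ d₁ + 5 = 3.75 − 9.6890 + 5 = -0.9390.
M₂ = 0.68 − 8.9073 + 5 = -3.2273.
L₁/L₂ = 10^(0.4(M₂ − M₁)) = 10^(0.4 × (-2.2883)) = 10^(-0.91532) = 0.12153.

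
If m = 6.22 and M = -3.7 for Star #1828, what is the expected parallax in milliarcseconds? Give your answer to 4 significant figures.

1.038 mas

m − M = 6.22 − (-3.7) = 9.92.
d = 10^((m−M)/5 + 1) = 10^2.984 = 963.83 pc.
p = 1/d = 1/963.83 = 0.0010375 arcsec = 1.0375 mas.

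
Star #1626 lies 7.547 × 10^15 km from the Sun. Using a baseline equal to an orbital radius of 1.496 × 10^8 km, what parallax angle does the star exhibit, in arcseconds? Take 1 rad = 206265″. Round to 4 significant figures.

0.004089 arcsec

θ ≈ B/d = (1.496 × 10^8) / (7.547 × 10^15) = 1.9822 × 10^-8 rad.
In arcseconds: 1.9822 × 10^-8 × 206265 = 0.0040886″.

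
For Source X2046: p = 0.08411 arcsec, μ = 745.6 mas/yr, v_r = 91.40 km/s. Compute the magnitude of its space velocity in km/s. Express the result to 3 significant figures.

101 km/s

d = 1/p = 1/0.08411″ = 11.889 pc.
μ = 745.6 mas/yr = 0.7456 ″/yr.
v_t = 4.740 μ d = 4.740 × 0.7456 × 11.889 = 42.017 km/s.
v = √(v_r² + v_t²) = √(91.40² + 42.017²) = √10119.4 = 100.6 km/s.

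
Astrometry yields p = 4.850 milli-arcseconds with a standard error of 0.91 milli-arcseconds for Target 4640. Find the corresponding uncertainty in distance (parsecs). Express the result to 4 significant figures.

d = 1/p, so σ_d = σ_p / p².
σ_d = 0.000910 / (0.004850)² = 0.000910 / 0.000023523 = 38.686 pc.

38.69 pc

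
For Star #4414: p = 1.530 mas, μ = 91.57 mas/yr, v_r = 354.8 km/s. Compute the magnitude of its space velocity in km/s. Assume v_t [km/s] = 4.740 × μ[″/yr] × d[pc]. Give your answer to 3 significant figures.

d = 1/p = 1/0.001530″ = 653.59 pc.
μ = 91.57 mas/yr = 0.09157 ″/yr.
v_t = 4.740 μ d = 4.740 × 0.09157 × 653.59 = 283.69 km/s.
v = √(v_r² + v_t²) = √(354.8² + 283.69²) = √206363 = 454.27 km/s.

454 km/s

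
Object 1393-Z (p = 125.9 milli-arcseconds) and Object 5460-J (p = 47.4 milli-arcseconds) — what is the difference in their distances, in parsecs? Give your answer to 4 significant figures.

13.15 pc

d_A = 1/0.1259″ = 7.9428 pc; d_B = 1/0.04740″ = 21.097 pc.
|d_B − d_A| = |21.097 − 7.9428| = 13.154 pc.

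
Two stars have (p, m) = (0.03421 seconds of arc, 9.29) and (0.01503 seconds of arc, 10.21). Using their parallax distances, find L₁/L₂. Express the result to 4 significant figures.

L₁/L₂ = 0.4504

d₁ = 1/p₁ = 1/0.03421″ = 29.231 pc; d₂ = 1/p₂ = 1/0.01503″ = 66.534 pc.
M₁ = m₁ − 5 log₁₀ d₁ + 5 = 9.29 − 7.3292 + 5 = 6.9608.
M₂ = 10.21 − 9.1152 + 5 = 6.0948.
L₁/L₂ = 10^(0.4(M₂ − M₁)) = 10^(0.4 × (-0.8660)) = 10^(-0.34640) = 0.4504.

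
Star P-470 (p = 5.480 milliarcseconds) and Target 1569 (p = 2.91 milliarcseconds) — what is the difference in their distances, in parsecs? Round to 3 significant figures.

d_A = 1/0.005480″ = 182.48 pc; d_B = 1/0.002910″ = 343.64 pc.
|d_B − d_A| = |343.64 − 182.48| = 161.16 pc.

161 pc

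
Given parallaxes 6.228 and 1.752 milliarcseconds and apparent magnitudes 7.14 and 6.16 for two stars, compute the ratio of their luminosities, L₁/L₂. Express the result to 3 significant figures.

L₁/L₂ = 0.0321

d₁ = 1/p₁ = 1/0.006228″ = 160.57 pc; d₂ = 1/p₂ = 1/0.001752″ = 570.78 pc.
M₁ = m₁ − 5 log₁₀ d₁ + 5 = 7.14 − 11.0283 + 5 = 1.1117.
M₂ = 6.16 − 13.7823 + 5 = -2.6223.
L₁/L₂ = 10^(0.4(M₂ − M₁)) = 10^(0.4 × (-3.7340)) = 10^(-1.49360) = 0.032092.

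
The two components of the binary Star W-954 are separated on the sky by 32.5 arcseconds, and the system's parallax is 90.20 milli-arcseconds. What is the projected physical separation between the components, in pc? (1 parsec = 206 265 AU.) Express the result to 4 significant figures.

0.001747 pc

d = 1/p = 1/0.09020″ = 11.086 pc.
At distance d (pc), an angle of θ arcsec spans θ·d AU: s = 32.5 × 11.086 = 360.3 AU.
= 360.3 / 206265 = 0.0017468 pc.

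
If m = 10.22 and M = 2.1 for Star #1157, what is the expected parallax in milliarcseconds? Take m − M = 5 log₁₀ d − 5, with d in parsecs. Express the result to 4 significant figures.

m − M = 10.22 − 2.1 = 8.12.
d = 10^((m−M)/5 + 1) = 10^2.624 = 420.73 pc.
p = 1/d = 1/420.73 = 0.0023768 arcsec = 2.3768 mas.

2.377 mas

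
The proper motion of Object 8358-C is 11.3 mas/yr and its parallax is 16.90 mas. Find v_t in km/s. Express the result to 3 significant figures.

d = 1/p = 1/0.01690″ = 59.172 pc.
μ = 11.3 mas/yr = 0.0113 ″/yr.
v_t = 4.74 × μ × d = 4.74 × 0.0113 × 59.172 = 3.1694 km/s.

3.17 km/s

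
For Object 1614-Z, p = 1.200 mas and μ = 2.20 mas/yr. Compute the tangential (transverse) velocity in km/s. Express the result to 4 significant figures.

8.690 km/s

d = 1/p = 1/0.001200″ = 833.33 pc.
μ = 2.20 mas/yr = 0.00220 ″/yr.
v_t = 4.74 × μ × d = 4.74 × 0.00220 × 833.33 = 8.69 km/s.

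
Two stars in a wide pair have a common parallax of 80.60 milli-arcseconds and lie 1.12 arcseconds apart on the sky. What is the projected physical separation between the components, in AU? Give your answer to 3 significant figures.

13.9 AU

d = 1/p = 1/0.08060″ = 12.407 pc.
At distance d (pc), an angle of θ arcsec spans θ·d AU: s = 1.12 × 12.407 = 13.896 AU.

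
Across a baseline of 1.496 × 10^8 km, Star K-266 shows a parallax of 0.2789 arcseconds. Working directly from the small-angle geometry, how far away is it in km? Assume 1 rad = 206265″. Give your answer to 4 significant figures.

θ = 0.2789″ = 0.2789/206265 = 1.3521 × 10^-6 rad.
d = B/θ = (1.496 × 10^8) / (1.3521 × 10^-6) = 1.1064 × 10^14 km.

1.106 × 10^14 km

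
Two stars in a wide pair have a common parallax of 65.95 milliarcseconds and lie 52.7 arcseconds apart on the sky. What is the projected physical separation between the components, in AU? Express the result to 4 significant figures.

d = 1/p = 1/0.06595″ = 15.163 pc.
At distance d (pc), an angle of θ arcsec spans θ·d AU: s = 52.7 × 15.163 = 799.09 AU.

799.1 AU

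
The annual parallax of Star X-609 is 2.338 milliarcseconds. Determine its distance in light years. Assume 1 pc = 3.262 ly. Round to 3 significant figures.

1400 light years

p = 2.338 milliarcseconds = 0.002338 arcsec.
d = 1/p = 1/0.002338 = 427.72 pc.
In light-years: 427.72 × 3.262 = 1395.2 ly.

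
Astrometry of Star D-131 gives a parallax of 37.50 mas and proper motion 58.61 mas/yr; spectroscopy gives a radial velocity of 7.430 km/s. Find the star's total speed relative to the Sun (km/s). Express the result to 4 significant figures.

d = 1/p = 1/0.03750″ = 26.667 pc.
μ = 58.61 mas/yr = 0.05861 ″/yr.
v_t = 4.740 μ d = 4.740 × 0.05861 × 26.667 = 7.4084 km/s.
v = √(v_r² + v_t²) = √(7.430² + 7.4084²) = √110.089 = 10.492 km/s.

10.49 km/s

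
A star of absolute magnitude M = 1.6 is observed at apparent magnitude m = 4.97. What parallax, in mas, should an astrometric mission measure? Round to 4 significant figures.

21.18 mas

m − M = 4.97 − 1.6 = 3.37.
d = 10^((m−M)/5 + 1) = 10^1.674 = 47.206 pc.
p = 1/d = 1/47.206 = 0.021184 arcsec = 21.184 mas.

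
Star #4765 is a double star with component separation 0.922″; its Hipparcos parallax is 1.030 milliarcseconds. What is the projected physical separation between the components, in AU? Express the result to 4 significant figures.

895.1 AU

d = 1/p = 1/0.001030″ = 970.87 pc.
At distance d (pc), an angle of θ arcsec spans θ·d AU: s = 0.922 × 970.87 = 895.14 AU.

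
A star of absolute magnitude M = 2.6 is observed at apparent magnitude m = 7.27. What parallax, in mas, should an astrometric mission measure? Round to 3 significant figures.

11.6 mas

m − M = 7.27 − 2.6 = 4.67.
d = 10^((m−M)/5 + 1) = 10^1.934 = 85.901 pc.
p = 1/d = 1/85.901 = 0.011641 arcsec = 11.641 mas.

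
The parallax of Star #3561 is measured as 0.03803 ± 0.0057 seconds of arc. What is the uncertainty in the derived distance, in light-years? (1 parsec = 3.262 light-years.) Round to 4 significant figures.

d = 1/p, so σ_d = σ_p / p².
σ_d = 0.00570 / (0.03803)² = 0.00570 / 0.0014463 = 3.9411 pc = 3.9411 × 3.262 ly = 12.856 ly.

12.86 ly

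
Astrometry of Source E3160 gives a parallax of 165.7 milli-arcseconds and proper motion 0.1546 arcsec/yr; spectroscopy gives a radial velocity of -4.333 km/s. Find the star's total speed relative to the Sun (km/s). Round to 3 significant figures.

d = 1/p = 1/0.1657″ = 6.035 pc.
v_t = 4.740 μ d = 4.740 × 0.1546 × 6.035 = 4.4225 km/s.
v = √(v_r² + v_t²) = √((-4.333)² + 4.4225²) = √38.3334 = 6.1914 km/s.

6.19 km/s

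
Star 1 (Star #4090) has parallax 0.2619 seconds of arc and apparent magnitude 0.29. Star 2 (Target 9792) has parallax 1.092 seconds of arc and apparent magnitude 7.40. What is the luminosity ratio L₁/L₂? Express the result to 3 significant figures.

L₁/L₂ = 12100

d₁ = 1/p₁ = 1/0.2619″ = 3.8183 pc; d₂ = 1/p₂ = 1/1.092″ = 0.91575 pc.
M₁ = m₁ − 5 log₁₀ d₁ + 5 = 0.29 − 2.9094 + 5 = 2.3806.
M₂ = 7.40 − (-0.1911) + 5 = 12.5911.
L₁/L₂ = 10^(0.4(M₂ − M₁)) = 10^(0.4 × 10.2105) = 10^4.08420 = 12139.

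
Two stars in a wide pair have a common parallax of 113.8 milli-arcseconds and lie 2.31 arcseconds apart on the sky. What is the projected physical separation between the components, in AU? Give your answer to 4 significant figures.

d = 1/p = 1/0.1138″ = 8.7873 pc.
At distance d (pc), an angle of θ arcsec spans θ·d AU: s = 2.31 × 8.7873 = 20.299 AU.

20.30 AU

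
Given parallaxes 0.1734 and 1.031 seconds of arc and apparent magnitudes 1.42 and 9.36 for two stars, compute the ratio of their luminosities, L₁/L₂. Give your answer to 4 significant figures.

L₁/L₂ = 53020

d₁ = 1/p₁ = 1/0.1734″ = 5.767 pc; d₂ = 1/p₂ = 1/1.031″ = 0.96993 pc.
M₁ = m₁ − 5 log₁₀ d₁ + 5 = 1.42 − 3.8047 + 5 = 2.6153.
M₂ = 9.36 − (-0.0663) + 5 = 14.4263.
L₁/L₂ = 10^(0.4(M₂ − M₁)) = 10^(0.4 × 11.8110) = 10^4.72440 = 53015.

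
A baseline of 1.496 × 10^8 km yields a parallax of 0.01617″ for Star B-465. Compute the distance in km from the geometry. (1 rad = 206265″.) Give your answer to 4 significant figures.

θ = 0.01617″ = 0.01617/206265 = 7.8394 × 10^-8 rad.
d = B/θ = (1.496 × 10^8) / (7.8394 × 10^-8) = 1.9083 × 10^15 km.

1.908 × 10^15 km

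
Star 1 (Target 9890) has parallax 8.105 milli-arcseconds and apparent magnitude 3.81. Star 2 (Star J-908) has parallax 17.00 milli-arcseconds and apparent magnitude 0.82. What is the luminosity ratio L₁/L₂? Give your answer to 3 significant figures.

L₁/L₂ = 0.280

d₁ = 1/p₁ = 1/0.008105″ = 123.38 pc; d₂ = 1/p₂ = 1/0.01700″ = 58.824 pc.
M₁ = m₁ − 5 log₁₀ d₁ + 5 = 3.81 − 10.4562 + 5 = -1.6462.
M₂ = 0.82 − 8.8478 + 5 = -3.0278.
L₁/L₂ = 10^(0.4(M₂ − M₁)) = 10^(0.4 × (-1.3816)) = 10^(-0.55264) = 0.28013.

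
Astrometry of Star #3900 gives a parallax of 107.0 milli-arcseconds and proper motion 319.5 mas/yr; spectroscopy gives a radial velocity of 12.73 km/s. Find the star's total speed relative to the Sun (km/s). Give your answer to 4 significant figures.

d = 1/p = 1/0.1070″ = 9.3458 pc.
μ = 319.5 mas/yr = 0.3195 ″/yr.
v_t = 4.740 μ d = 4.740 × 0.3195 × 9.3458 = 14.154 km/s.
v = √(v_r² + v_t²) = √(12.73² + 14.154²) = √362.389 = 19.037 km/s.

19.04 km/s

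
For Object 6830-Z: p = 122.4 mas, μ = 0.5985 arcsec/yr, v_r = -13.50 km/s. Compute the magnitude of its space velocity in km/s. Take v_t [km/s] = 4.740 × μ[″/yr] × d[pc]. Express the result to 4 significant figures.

26.82 km/s

d = 1/p = 1/0.1224″ = 8.1699 pc.
v_t = 4.740 μ d = 4.740 × 0.5985 × 8.1699 = 23.177 km/s.
v = √(v_r² + v_t²) = √((-13.50)² + 23.177²) = √719.423 = 26.822 km/s.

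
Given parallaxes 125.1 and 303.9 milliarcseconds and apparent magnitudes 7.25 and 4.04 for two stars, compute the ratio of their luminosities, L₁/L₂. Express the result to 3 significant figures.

d₁ = 1/p₁ = 1/0.1251″ = 7.9936 pc; d₂ = 1/p₂ = 1/0.3039″ = 3.2906 pc.
M₁ = m₁ − 5 log₁₀ d₁ + 5 = 7.25 − 4.5137 + 5 = 7.7363.
M₂ = 4.04 − 2.5864 + 5 = 6.4536.
L₁/L₂ = 10^(0.4(M₂ − M₁)) = 10^(0.4 × (-1.2827)) = 10^(-0.51308) = 0.30685.

L₁/L₂ = 0.307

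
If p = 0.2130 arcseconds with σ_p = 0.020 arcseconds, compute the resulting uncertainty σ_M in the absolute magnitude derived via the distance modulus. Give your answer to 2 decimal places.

M = m − 5 log₁₀ d + 5 = m + 5 log₁₀ p + 5, so ∂M/∂p = 5/(p ln 10).
σ_M = (5/ln 10) · (σ_p/p) = 2.1715 × 0.020/0.2130 = 2.1715 × 0.093897 = 0.2039.

σ_M = 0.20 mag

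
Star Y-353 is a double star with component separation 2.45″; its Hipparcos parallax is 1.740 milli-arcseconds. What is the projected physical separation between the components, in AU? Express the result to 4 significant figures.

d = 1/p = 1/0.001740″ = 574.71 pc.
At distance d (pc), an angle of θ arcsec spans θ·d AU: s = 2.45 × 574.71 = 1408 AU.

1408 AU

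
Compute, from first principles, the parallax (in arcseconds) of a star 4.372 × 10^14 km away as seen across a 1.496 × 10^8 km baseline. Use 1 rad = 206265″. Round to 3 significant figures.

θ ≈ B/d = (1.496 × 10^8) / (4.372 × 10^14) = 3.4218 × 10^-7 rad.
In arcseconds: 3.4218 × 10^-7 × 206265 = 0.07058″.

0.0706 arcsec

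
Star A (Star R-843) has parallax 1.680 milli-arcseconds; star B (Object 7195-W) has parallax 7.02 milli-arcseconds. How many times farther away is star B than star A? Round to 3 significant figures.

Since d = 1/p, d_B/d_A = p_A/p_B.
= 1.680 / 7.02 = 0.23932.

0.239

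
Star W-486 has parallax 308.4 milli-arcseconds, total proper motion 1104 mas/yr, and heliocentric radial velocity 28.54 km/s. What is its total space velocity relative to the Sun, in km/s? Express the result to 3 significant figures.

d = 1/p = 1/0.3084″ = 3.2425 pc.
μ = 1104 mas/yr = 1.104 ″/yr.
v_t = 4.740 μ d = 4.740 × 1.104 × 3.2425 = 16.968 km/s.
v = √(v_r² + v_t²) = √(28.54² + 16.968²) = √1102.44 = 33.203 km/s.

33.2 km/s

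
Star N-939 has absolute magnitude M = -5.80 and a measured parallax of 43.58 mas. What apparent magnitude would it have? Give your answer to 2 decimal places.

d = 1/p = 1/0.04358″ = 22.946 pc.
m − M = 5 log₁₀ d − 5 = 5 log₁₀(22.946) − 5 = 6.8035 − 5 = 1.8035.
m = M + (m − M) = -5.80 + 1.8035 = -4.00.

m = -4.00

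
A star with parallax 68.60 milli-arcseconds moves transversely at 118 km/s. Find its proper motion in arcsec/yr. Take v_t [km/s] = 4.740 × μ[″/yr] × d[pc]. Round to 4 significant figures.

d = 1/p = 1/0.06860″ = 14.577 pc.
μ = v_t / (4.74 d) = 118 / (4.74 × 14.577) = 118 / 69.095 = 1.7078 ″/yr.

1.708 arcsec/yr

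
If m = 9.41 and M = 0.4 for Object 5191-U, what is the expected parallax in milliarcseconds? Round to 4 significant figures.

m − M = 9.41 − 0.4 = 9.01.
d = 10^((m−M)/5 + 1) = 10^2.802 = 633.87 pc.
p = 1/d = 1/633.87 = 0.0015776 arcsec = 1.5776 mas.

1.578 mas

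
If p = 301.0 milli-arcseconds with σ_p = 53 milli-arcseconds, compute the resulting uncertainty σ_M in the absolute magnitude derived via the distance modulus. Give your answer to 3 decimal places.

σ_M = 0.382 mag

M = m − 5 log₁₀ d + 5 = m + 5 log₁₀ p + 5, so ∂M/∂p = 5/(p ln 10).
σ_M = (5/ln 10) · (σ_p/p) = 2.1715 × 53/301.0 = 2.1715 × 0.17608 = 0.38236.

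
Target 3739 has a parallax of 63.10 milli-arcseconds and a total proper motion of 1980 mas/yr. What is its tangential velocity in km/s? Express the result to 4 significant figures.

d = 1/p = 1/0.06310″ = 15.848 pc.
μ = 1980 mas/yr = 1.98 ″/yr.
v_t = 4.74 × μ × d = 4.74 × 1.98 × 15.848 = 148.74 km/s.

148.7 km/s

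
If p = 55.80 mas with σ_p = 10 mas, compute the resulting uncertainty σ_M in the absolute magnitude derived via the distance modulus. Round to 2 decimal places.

M = m − 5 log₁₀ d + 5 = m + 5 log₁₀ p + 5, so ∂M/∂p = 5/(p ln 10).
σ_M = (5/ln 10) · (σ_p/p) = 2.1715 × 10/55.80 = 2.1715 × 0.17921 = 0.38915.

σ_M = 0.39 mag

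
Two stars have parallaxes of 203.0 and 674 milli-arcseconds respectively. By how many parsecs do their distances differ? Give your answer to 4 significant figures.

3.442 pc

d_A = 1/0.2030″ = 4.9261 pc; d_B = 1/0.6740″ = 1.4837 pc.
|d_B − d_A| = |1.4837 − 4.9261| = 3.4424 pc.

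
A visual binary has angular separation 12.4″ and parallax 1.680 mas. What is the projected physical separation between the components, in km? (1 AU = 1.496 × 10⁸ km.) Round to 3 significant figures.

d = 1/p = 1/0.001680″ = 595.24 pc.
At distance d (pc), an angle of θ arcsec spans θ·d AU: s = 12.4 × 595.24 = 7381 AU.
= 7381 × 1.496 × 10⁸ km = 1.1042 × 10^12 km.

1.10 × 10^12 km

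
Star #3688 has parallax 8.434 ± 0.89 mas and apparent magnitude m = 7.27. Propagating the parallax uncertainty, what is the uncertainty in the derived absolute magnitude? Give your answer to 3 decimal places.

σ_M = 0.229 mag

M = m − 5 log₁₀ d + 5 = m + 5 log₁₀ p + 5, so ∂M/∂p = 5/(p ln 10).
σ_M = (5/ln 10) · (σ_p/p) = 2.1715 × 0.89/8.434 = 2.1715 × 0.10553 = 0.22916.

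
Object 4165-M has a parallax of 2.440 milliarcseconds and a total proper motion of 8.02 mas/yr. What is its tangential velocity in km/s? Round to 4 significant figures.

d = 1/p = 1/0.002440″ = 409.84 pc.
μ = 8.02 mas/yr = 0.00802 ″/yr.
v_t = 4.74 × μ × d = 4.74 × 0.00802 × 409.84 = 15.58 km/s.

15.58 km/s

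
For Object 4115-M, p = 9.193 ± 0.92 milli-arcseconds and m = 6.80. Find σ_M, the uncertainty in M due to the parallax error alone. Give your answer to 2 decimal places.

σ_M = 0.22 mag

M = m − 5 log₁₀ d + 5 = m + 5 log₁₀ p + 5, so ∂M/∂p = 5/(p ln 10).
σ_M = (5/ln 10) · (σ_p/p) = 2.1715 × 0.92/9.193 = 2.1715 × 0.10008 = 0.21732.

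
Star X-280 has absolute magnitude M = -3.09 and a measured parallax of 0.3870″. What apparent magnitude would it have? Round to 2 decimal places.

d = 1/p = 1/0.3870″ = 2.584 pc.
m − M = 5 log₁₀ d − 5 = 5 log₁₀(2.584) − 5 = 2.0615 − 5 = -2.9385.
m = M + (m − M) = -3.09 + (-2.9385) = -6.03.

m = -6.03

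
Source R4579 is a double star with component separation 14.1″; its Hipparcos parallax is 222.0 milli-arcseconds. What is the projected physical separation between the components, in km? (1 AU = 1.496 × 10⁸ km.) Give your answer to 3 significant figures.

d = 1/p = 1/0.2220″ = 4.5045 pc.
At distance d (pc), an angle of θ arcsec spans θ·d AU: s = 14.1 × 4.5045 = 63.513 AU.
= 63.513 × 1.496 × 10⁸ km = 9.5015 × 10^9 km.

9.50 × 10^9 km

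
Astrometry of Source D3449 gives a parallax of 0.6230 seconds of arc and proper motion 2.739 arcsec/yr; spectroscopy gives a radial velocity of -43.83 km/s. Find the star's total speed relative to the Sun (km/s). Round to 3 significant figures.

48.5 km/s

d = 1/p = 1/0.6230″ = 1.6051 pc.
v_t = 4.740 μ d = 4.740 × 2.739 × 1.6051 = 20.839 km/s.
v = √(v_r² + v_t²) = √((-43.83)² + 20.839²) = √2355.33 = 48.532 km/s.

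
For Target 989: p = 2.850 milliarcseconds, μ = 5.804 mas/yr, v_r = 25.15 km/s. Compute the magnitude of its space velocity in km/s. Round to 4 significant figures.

d = 1/p = 1/0.002850″ = 350.88 pc.
μ = 5.804 mas/yr = 0.005804 ″/yr.
v_t = 4.740 μ d = 4.740 × 0.005804 × 350.88 = 9.653 km/s.
v = √(v_r² + v_t²) = √(25.15² + 9.653²) = √725.703 = 26.939 km/s.

26.94 km/s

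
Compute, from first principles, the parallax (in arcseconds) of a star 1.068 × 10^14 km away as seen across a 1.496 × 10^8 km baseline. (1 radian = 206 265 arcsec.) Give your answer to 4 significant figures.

θ ≈ B/d = (1.496 × 10^8) / (1.068 × 10^14) = 1.4007 × 10^-6 rad.
In arcseconds: 1.4007 × 10^-6 × 206265 = 0.28892″.

0.2889 arcsec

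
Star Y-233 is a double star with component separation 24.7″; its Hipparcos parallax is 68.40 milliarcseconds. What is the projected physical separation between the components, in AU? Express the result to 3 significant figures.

361 AU

d = 1/p = 1/0.06840″ = 14.62 pc.
At distance d (pc), an angle of θ arcsec spans θ·d AU: s = 24.7 × 14.62 = 361.11 AU.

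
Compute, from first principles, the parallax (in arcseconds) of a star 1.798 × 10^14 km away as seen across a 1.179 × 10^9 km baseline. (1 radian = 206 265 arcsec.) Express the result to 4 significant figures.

θ ≈ B/d = (1.179 × 10^9) / (1.798 × 10^14) = 6.5573 × 10^-6 rad.
In arcseconds: 6.5573 × 10^-6 × 206265 = 1.3525″.

1.353 arcsec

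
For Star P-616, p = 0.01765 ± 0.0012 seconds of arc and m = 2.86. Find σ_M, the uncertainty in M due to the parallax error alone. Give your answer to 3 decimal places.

σ_M = 0.148 mag

M = m − 5 log₁₀ d + 5 = m + 5 log₁₀ p + 5, so ∂M/∂p = 5/(p ln 10).
σ_M = (5/ln 10) · (σ_p/p) = 2.1715 × 0.0012/0.01765 = 2.1715 × 0.067989 = 0.14764.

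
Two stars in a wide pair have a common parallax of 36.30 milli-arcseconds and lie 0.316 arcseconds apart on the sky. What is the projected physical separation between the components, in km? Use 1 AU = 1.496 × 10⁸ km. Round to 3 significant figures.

d = 1/p = 1/0.03630″ = 27.548 pc.
At distance d (pc), an angle of θ arcsec spans θ·d AU: s = 0.316 × 27.548 = 8.7052 AU.
= 8.7052 × 1.496 × 10⁸ km = 1.3023 × 10^9 km.

1.30 × 10^9 km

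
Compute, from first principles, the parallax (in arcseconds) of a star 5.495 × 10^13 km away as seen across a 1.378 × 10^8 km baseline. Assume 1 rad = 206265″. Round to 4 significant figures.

θ ≈ B/d = (1.378 × 10^8) / (5.495 × 10^13) = 2.5077 × 10^-6 rad.
In arcseconds: 2.5077 × 10^-6 × 206265 = 0.51725″.

0.5173 arcsec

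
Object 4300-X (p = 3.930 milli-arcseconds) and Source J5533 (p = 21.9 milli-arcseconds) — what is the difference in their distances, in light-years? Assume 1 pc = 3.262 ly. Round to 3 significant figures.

d_A = 1/0.003930″ = 254.45 pc; d_B = 1/0.02190″ = 45.662 pc.
|d_B − d_A| = |45.662 − 254.45| = 208.79 pc = 208.79 × 3.262 ly = 681.07 ly.

681 ly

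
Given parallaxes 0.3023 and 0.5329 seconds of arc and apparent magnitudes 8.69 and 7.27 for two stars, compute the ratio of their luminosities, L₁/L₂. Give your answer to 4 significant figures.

L₁/L₂ = 0.8403

d₁ = 1/p₁ = 1/0.3023″ = 3.308 pc; d₂ = 1/p₂ = 1/0.5329″ = 1.8765 pc.
M₁ = m₁ − 5 log₁₀ d₁ + 5 = 8.69 − 2.5978 + 5 = 11.0922.
M₂ = 7.27 − 1.3667 + 5 = 10.9033.
L₁/L₂ = 10^(0.4(M₂ − M₁)) = 10^(0.4 × (-0.1889)) = 10^(-0.07556) = 0.84031.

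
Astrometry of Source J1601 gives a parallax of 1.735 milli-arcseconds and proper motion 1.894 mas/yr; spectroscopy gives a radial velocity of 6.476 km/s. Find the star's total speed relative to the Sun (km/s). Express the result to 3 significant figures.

d = 1/p = 1/0.001735″ = 576.37 pc.
μ = 1.894 mas/yr = 0.001894 ″/yr.
v_t = 4.740 μ d = 4.740 × 0.001894 × 576.37 = 5.1744 km/s.
v = √(v_r² + v_t²) = √(6.476² + 5.1744²) = √68.713 = 8.2893 km/s.

8.29 km/s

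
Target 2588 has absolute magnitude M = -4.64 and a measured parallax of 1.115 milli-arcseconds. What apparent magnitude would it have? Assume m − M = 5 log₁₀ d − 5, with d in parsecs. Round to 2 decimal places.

d = 1/p = 1/0.001115″ = 896.86 pc.
m − M = 5 log₁₀ d − 5 = 5 log₁₀(896.86) − 5 = 14.7636 − 5 = 9.7636.
m = M + (m − M) = -4.64 + 9.7636 = 5.12.

m = 5.12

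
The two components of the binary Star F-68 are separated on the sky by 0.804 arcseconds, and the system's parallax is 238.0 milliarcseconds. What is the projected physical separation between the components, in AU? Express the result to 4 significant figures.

3.378 AU

d = 1/p = 1/0.2380″ = 4.2017 pc.
At distance d (pc), an angle of θ arcsec spans θ·d AU: s = 0.804 × 4.2017 = 3.3782 AU.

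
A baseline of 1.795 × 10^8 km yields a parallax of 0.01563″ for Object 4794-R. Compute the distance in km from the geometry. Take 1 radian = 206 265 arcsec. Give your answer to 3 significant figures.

2.37 × 10^15 km

θ = 0.01563″ = 0.01563/206265 = 7.5776 × 10^-8 rad.
d = B/θ = (1.795 × 10^8) / (7.5776 × 10^-8) = 2.3688 × 10^15 km.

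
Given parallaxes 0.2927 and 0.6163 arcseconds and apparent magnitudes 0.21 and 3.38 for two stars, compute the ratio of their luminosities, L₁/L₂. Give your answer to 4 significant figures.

L₁/L₂ = 82.17

d₁ = 1/p₁ = 1/0.2927″ = 3.4165 pc; d₂ = 1/p₂ = 1/0.6163″ = 1.6226 pc.
M₁ = m₁ − 5 log₁₀ d₁ + 5 = 0.21 − 2.6679 + 5 = 2.5421.
M₂ = 3.38 − 1.0511 + 5 = 7.3289.
L₁/L₂ = 10^(0.4(M₂ − M₁)) = 10^(0.4 × 4.7868) = 10^1.91472 = 82.171.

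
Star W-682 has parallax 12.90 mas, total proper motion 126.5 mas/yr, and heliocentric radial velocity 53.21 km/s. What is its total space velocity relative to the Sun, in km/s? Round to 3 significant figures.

70.7 km/s

d = 1/p = 1/0.01290″ = 77.519 pc.
μ = 126.5 mas/yr = 0.1265 ″/yr.
v_t = 4.740 μ d = 4.740 × 0.1265 × 77.519 = 46.481 km/s.
v = √(v_r² + v_t²) = √(53.21² + 46.481²) = √4991.79 = 70.653 km/s.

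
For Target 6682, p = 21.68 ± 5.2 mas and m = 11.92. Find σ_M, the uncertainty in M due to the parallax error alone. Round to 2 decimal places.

σ_M = 0.52 mag

M = m − 5 log₁₀ d + 5 = m + 5 log₁₀ p + 5, so ∂M/∂p = 5/(p ln 10).
σ_M = (5/ln 10) · (σ_p/p) = 2.1715 × 5.2/21.68 = 2.1715 × 0.23985 = 0.52083.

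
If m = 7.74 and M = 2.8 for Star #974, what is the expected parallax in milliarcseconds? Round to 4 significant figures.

10.28 mas

m − M = 7.74 − 2.8 = 4.94.
d = 10^((m−M)/5 + 1) = 10^1.988 = 97.275 pc.
p = 1/d = 1/97.275 = 0.01028 arcsec = 10.28 mas.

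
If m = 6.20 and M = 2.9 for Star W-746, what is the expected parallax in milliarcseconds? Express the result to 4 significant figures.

21.88 mas

m − M = 6.20 − 2.9 = 3.30.
d = 10^((m−M)/5 + 1) = 10^1.660 = 45.709 pc.
p = 1/d = 1/45.709 = 0.021878 arcsec = 21.878 mas.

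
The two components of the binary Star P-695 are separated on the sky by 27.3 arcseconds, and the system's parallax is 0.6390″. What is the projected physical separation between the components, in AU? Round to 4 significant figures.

d = 1/p = 1/0.6390″ = 1.5649 pc.
At distance d (pc), an angle of θ arcsec spans θ·d AU: s = 27.3 × 1.5649 = 42.722 AU.

42.72 AU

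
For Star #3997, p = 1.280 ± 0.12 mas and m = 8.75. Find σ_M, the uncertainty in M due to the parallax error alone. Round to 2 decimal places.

M = m − 5 log₁₀ d + 5 = m + 5 log₁₀ p + 5, so ∂M/∂p = 5/(p ln 10).
σ_M = (5/ln 10) · (σ_p/p) = 2.1715 × 0.12/1.280 = 2.1715 × 0.09375 = 0.20358.

σ_M = 0.20 mag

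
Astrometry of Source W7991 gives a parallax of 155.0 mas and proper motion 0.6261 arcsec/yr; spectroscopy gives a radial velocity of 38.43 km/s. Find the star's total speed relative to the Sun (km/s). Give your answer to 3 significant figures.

d = 1/p = 1/0.1550″ = 6.4516 pc.
v_t = 4.740 μ d = 4.740 × 0.6261 × 6.4516 = 19.147 km/s.
v = √(v_r² + v_t²) = √(38.43² + 19.147²) = √1843.47 = 42.936 km/s.

42.9 km/s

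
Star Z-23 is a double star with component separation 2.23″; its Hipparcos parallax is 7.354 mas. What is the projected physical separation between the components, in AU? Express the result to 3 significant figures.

303 AU

d = 1/p = 1/0.007354″ = 135.98 pc.
At distance d (pc), an angle of θ arcsec spans θ·d AU: s = 2.23 × 135.98 = 303.24 AU.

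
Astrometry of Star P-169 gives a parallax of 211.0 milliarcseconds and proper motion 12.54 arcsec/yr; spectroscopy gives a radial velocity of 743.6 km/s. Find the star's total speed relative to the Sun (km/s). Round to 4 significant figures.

795.2 km/s

d = 1/p = 1/0.2110″ = 4.7393 pc.
v_t = 4.740 μ d = 4.740 × 12.54 × 4.7393 = 281.7 km/s.
v = √(v_r² + v_t²) = √(743.6² + 281.7²) = √632296 = 795.17 km/s.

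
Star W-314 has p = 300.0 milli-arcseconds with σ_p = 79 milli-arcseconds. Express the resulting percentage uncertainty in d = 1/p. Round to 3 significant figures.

26.3%

For d = 1/p, |σ_d/d| = |σ_p/p|.
σ_p/p = 79 / 300.0 = 0.26333 = 26.333%.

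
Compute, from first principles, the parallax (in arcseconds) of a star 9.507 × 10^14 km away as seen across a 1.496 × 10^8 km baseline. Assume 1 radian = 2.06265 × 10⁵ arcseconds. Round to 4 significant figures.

θ ≈ B/d = (1.496 × 10^8) / (9.507 × 10^14) = 1.5736 × 10^-7 rad.
In arcseconds: 1.5736 × 10^-7 × 206265 = 0.032458″.

0.03246 arcsec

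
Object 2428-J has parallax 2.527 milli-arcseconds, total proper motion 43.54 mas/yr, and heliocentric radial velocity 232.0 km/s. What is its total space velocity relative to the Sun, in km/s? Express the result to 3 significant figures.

d = 1/p = 1/0.002527″ = 395.73 pc.
μ = 43.54 mas/yr = 0.04354 ″/yr.
v_t = 4.740 μ d = 4.740 × 0.04354 × 395.73 = 81.671 km/s.
v = √(v_r² + v_t²) = √(232.0² + 81.671²) = √60494.2 = 245.96 km/s.

246 km/s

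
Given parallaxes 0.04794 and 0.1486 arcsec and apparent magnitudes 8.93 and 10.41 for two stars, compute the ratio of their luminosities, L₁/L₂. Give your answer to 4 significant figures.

L₁/L₂ = 37.55

d₁ = 1/p₁ = 1/0.04794″ = 20.859 pc; d₂ = 1/p₂ = 1/0.1486″ = 6.7295 pc.
M₁ = m₁ − 5 log₁₀ d₁ + 5 = 8.93 − 6.5965 + 5 = 7.3335.
M₂ = 10.41 − 4.1399 + 5 = 11.2701.
L₁/L₂ = 10^(0.4(M₂ − M₁)) = 10^(0.4 × 3.9366) = 10^1.57464 = 37.553.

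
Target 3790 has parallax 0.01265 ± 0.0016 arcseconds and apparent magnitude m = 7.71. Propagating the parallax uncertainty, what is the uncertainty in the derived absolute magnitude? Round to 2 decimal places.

M = m − 5 log₁₀ d + 5 = m + 5 log₁₀ p + 5, so ∂M/∂p = 5/(p ln 10).
σ_M = (5/ln 10) · (σ_p/p) = 2.1715 × 0.0016/0.01265 = 2.1715 × 0.12648 = 0.27465.

σ_M = 0.27 mag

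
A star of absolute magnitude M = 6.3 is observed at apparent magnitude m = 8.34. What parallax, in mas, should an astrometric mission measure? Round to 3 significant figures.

39.1 mas

m − M = 8.34 − 6.3 = 2.04.
d = 10^((m−M)/5 + 1) = 10^1.408 = 25.586 pc.
p = 1/d = 1/25.586 = 0.039084 arcsec = 39.084 mas.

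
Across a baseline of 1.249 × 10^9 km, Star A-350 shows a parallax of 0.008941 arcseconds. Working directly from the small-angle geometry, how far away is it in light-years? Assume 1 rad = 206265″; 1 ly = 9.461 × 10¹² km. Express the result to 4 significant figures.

3046 ly

θ = 0.008941″ = 0.008941/206265 = 4.3347 × 10^-8 rad.
d = B/θ = (1.249 × 10^9) / (4.3347 × 10^-8) = 2.8814 × 10^16 km = (2.8814 × 10^16) / (9.461 × 10^12) ly = 3045.6 ly.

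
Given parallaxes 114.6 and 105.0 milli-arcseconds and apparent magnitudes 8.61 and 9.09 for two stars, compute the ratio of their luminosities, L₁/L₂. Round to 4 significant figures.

L₁/L₂ = 1.306

d₁ = 1/p₁ = 1/0.1146″ = 8.726 pc; d₂ = 1/p₂ = 1/0.1050″ = 9.5238 pc.
M₁ = m₁ − 5 log₁₀ d₁ + 5 = 8.61 − 4.7041 + 5 = 8.9059.
M₂ = 9.09 − 4.8941 + 5 = 9.1959.
L₁/L₂ = 10^(0.4(M₂ − M₁)) = 10^(0.4 × 0.2900) = 10^0.11600 = 1.3062.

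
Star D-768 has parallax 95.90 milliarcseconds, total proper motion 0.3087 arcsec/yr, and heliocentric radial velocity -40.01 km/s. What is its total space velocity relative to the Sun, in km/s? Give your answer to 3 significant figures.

42.8 km/s

d = 1/p = 1/0.09590″ = 10.428 pc.
v_t = 4.740 μ d = 4.740 × 0.3087 × 10.428 = 15.259 km/s.
v = √(v_r² + v_t²) = √((-40.01)² + 15.259²) = √1833.64 = 42.821 km/s.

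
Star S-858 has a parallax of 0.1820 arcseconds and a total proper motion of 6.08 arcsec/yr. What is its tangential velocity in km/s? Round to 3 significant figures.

d = 1/p = 1/0.1820″ = 5.4945 pc.
v_t = 4.74 × μ × d = 4.74 × 6.08 × 5.4945 = 158.35 km/s.

158 km/s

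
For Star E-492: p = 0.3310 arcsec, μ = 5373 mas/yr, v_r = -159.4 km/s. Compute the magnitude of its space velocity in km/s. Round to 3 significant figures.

177 km/s

d = 1/p = 1/0.3310″ = 3.0211 pc.
μ = 5373 mas/yr = 5.373 ″/yr.
v_t = 4.740 μ d = 4.740 × 5.373 × 3.0211 = 76.941 km/s.
v = √(v_r² + v_t²) = √((-159.4)² + 76.941²) = √31328.3 = 177 km/s.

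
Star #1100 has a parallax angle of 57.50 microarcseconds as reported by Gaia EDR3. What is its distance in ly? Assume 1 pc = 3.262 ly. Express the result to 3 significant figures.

p = 57.50 microarcseconds = 0.00005750 arcsec.
d = 1/p = 1/0.00005750 = 17391 pc.
In light-years: 17391 × 3.262 = 56729 ly.

56700 ly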